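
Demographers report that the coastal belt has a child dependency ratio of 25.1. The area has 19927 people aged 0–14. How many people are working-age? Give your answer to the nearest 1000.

Youth dependency ratio = youth / working-age × 100
25.1 = 19927 / W × 100
⇒ 79000

Working-age: 79000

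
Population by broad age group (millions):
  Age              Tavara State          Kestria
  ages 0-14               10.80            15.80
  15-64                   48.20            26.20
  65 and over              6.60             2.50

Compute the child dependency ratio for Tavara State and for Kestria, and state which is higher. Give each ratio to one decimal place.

Tavara State: 10.80 / 48.20 × 100 = 22.4
Kestria: 15.80 / 26.20 × 100 = 60.3

Tavara State: 22.4
Kestria: 60.3
Higher: Kestria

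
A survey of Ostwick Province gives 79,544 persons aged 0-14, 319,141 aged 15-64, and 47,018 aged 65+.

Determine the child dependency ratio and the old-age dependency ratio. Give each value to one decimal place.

Youth dependency ratio: 24.9
Old-age dependency ratio: 14.7

Youth dependency ratio = 79,544 / 319,141 × 100 = 24.9
Old-age dependency ratio = 47,018 / 319,141 × 100 = 14.7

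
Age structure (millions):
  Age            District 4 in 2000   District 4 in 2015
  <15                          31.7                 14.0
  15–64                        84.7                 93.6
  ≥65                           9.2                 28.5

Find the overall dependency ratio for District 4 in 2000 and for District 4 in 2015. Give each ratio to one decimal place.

District 4 in 2000: 48.3
District 4 in 2015: 45.4

District 4 in 2000: (31.7 + 9.2) / 84.7 × 100 = 40.9 / 84.7 × 100 = 48.3
District 4 in 2015: (14.0 + 28.5) / 93.6 × 100 = 42.5 / 93.6 × 100 = 45.4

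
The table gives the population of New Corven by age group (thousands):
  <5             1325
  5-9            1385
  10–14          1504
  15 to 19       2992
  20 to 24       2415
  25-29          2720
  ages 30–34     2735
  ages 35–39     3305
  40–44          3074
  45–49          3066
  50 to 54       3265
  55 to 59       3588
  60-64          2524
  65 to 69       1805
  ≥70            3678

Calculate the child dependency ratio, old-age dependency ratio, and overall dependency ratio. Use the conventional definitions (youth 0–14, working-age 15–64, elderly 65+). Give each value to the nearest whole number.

Youth dependency ratio: 14
Old-age dependency ratio: 18
Total dependency ratio: 33

0–14: 1325 + 1385 + 1504 = 4214
15–64: 2992 + 2415 + 2720 + 2735 + 3305 + 3074 + 3066 + 3265 + 3588 + 2524 = 29684
65+: 1805 + 3678 = 5483
Youth dependency ratio = 4214 / 29684 × 100 = 14
Old-age dependency ratio = 5483 / 29684 × 100 = 18
Total dependency ratio = (4214 + 5483) / 29684 × 100 = 9697 / 29684 × 100 = 33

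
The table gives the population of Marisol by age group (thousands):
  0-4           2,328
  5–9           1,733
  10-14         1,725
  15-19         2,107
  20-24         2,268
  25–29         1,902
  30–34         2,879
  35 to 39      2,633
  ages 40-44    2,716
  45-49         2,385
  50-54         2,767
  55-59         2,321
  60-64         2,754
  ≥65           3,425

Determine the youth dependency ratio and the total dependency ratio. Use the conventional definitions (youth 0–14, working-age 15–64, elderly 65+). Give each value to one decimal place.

Youth dependency ratio: 23.4
Total dependency ratio: 37.2

0–14: 2,328 + 1,733 + 1,725 = 5,786
15–64: 2,107 + 2,268 + 1,902 + 2,879 + 2,633 + 2,716 + 2,385 + 2,767 + 2,321 + 2,754 = 24,732
65+: 3,425
Youth dependency ratio = 5,786 / 24,732 × 100 = 23.4
Total dependency ratio = (5,786 + 3,425) / 24,732 × 100 = 9,211 / 24,732 × 100 = 37.2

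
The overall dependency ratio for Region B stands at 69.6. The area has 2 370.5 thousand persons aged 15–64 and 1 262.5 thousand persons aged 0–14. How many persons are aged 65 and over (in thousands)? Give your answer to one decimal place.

Total dependency ratio = (youth + elderly) / working-age × 100
69.6 = (1 262.5 + E) / 2 370.5 × 100
⇒ 387.4

Aged 65 and over: 387.4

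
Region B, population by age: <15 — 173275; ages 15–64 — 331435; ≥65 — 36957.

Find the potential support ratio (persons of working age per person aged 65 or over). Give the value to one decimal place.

Potential support ratio: 9.0

Potential support ratio = 331435 / 36957 = 9.0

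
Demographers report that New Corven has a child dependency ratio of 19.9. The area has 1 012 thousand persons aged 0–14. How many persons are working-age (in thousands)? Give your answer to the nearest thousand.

Youth dependency ratio = youth / working-age × 100
19.9 = 1 012 / W × 100
⇒ 5 085

Working-age: 5 085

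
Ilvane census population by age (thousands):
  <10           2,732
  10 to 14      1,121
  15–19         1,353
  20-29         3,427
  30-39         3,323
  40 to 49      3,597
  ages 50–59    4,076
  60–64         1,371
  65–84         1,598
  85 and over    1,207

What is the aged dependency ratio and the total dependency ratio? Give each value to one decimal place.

0–14: 2,732 + 1,121 = 3,853
15–64: 1,353 + 3,427 + 3,323 + 3,597 + 4,076 + 1,371 = 17,147
65+: 1,598 + 1,207 = 2,805
Old-age dependency ratio = 2,805 / 17,147 × 100 = 16.4
Total dependency ratio = (3,853 + 2,805) / 17,147 × 100 = 6,658 / 17,147 × 100 = 38.8

Old-age dependency ratio: 16.4
Total dependency ratio: 38.8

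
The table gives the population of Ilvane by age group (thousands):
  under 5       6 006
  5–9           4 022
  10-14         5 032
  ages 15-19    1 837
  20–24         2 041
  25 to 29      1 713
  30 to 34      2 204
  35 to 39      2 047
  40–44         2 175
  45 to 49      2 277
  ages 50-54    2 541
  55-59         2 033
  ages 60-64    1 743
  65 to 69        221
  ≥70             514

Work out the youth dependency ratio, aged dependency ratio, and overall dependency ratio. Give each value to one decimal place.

Youth dependency ratio: 73.1
Old-age dependency ratio: 3.6
Total dependency ratio: 76.6

0–14: 6 006 + 4 022 + 5 032 = 15 060
15–64: 1 837 + 2 041 + 1 713 + 2 204 + 2 047 + 2 175 + 2 277 + 2 541 + 2 033 + 1 743 = 20 611
65+: 221 + 514 = 735
Youth dependency ratio = 15 060 / 20 611 × 100 = 73.1
Old-age dependency ratio = 735 / 20 611 × 100 = 3.6
Total dependency ratio = (15 060 + 735) / 20 611 × 100 = 15 795 / 20 611 × 100 = 76.6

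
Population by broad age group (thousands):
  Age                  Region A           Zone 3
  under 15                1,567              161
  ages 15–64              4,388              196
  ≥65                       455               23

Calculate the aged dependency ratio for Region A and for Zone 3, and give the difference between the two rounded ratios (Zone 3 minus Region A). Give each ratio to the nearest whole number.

Region A: 10
Zone 3: 12
Difference: +2

Region A: 455 / 4,388 × 100 = 10
Zone 3: 23 / 196 × 100 = 12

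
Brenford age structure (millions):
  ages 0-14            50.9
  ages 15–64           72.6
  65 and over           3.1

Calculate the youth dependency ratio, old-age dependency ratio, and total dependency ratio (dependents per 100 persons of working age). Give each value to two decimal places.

Youth dependency ratio = 50.9 / 72.6 × 100 = 70.11
Old-age dependency ratio = 3.1 / 72.6 × 100 = 4.27
Total dependency ratio = (50.9 + 3.1) / 72.6 × 100 = 54.0 / 72.6 × 100 = 74.38

Youth dependency ratio: 70.11
Old-age dependency ratio: 4.27
Total dependency ratio: 74.38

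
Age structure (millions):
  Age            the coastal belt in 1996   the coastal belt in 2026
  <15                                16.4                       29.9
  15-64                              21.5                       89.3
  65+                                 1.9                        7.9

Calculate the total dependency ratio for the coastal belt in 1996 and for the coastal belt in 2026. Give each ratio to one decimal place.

the coastal belt in 1996: (16.4 + 1.9) / 21.5 × 100 = 18.3 / 21.5 × 100 = 85.1
the coastal belt in 2026: (29.9 + 7.9) / 89.3 × 100 = 37.8 / 89.3 × 100 = 42.3

the coastal belt in 1996: 85.1
the coastal belt in 2026: 42.3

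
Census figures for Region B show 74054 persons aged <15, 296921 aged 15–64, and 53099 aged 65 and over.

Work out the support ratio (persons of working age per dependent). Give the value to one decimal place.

Support ratio: 2.3

Support ratio = 296921 / (74054 + 53099) = 296921 / 127153 = 2.3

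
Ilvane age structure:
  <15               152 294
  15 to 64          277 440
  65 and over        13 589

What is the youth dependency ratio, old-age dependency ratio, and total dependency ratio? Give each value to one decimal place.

Youth dependency ratio: 54.9
Old-age dependency ratio: 4.9
Total dependency ratio: 59.8

Youth dependency ratio = 152 294 / 277 440 × 100 = 54.9
Old-age dependency ratio = 13 589 / 277 440 × 100 = 4.9
Total dependency ratio = (152 294 + 13 589) / 277 440 × 100 = 165 883 / 277 440 × 100 = 59.8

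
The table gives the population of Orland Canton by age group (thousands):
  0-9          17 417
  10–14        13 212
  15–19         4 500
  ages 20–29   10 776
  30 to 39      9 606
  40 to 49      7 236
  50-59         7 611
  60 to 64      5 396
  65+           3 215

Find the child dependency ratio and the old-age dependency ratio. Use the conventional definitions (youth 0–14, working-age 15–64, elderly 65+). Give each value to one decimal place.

Youth dependency ratio: 67.9
Old-age dependency ratio: 7.1

0–14: 17 417 + 13 212 = 30 629
15–64: 4 500 + 10 776 + 9 606 + 7 236 + 7 611 + 5 396 = 45 125
65+: 3 215
Youth dependency ratio = 30 629 / 45 125 × 100 = 67.9
Old-age dependency ratio = 3 215 / 45 125 × 100 = 7.1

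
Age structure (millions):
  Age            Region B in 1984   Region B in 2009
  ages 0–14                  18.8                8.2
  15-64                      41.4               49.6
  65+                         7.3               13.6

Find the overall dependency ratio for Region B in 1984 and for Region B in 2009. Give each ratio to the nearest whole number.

Region B in 1984: (18.8 + 7.3) / 41.4 × 100 = 26.1 / 41.4 × 100 = 63
Region B in 2009: (8.2 + 13.6) / 49.6 × 100 = 21.8 / 49.6 × 100 = 44

Region B in 1984: 63
Region B in 2009: 44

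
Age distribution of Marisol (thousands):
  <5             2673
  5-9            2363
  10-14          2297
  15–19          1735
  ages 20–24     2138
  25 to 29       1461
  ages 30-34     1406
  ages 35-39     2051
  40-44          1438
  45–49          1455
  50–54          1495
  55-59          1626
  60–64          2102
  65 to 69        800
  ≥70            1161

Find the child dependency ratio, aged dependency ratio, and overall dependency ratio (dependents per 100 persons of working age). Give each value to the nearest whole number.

0–14: 2673 + 2363 + 2297 = 7333
15–64: 1735 + 2138 + 1461 + 1406 + 2051 + 1438 + 1455 + 1495 + 1626 + 2102 = 16907
65+: 800 + 1161 = 1961
Youth dependency ratio = 7333 / 16907 × 100 = 43
Old-age dependency ratio = 1961 / 16907 × 100 = 12
Total dependency ratio = (7333 + 1961) / 16907 × 100 = 9294 / 16907 × 100 = 55

Youth dependency ratio: 43
Old-age dependency ratio: 12
Total dependency ratio: 55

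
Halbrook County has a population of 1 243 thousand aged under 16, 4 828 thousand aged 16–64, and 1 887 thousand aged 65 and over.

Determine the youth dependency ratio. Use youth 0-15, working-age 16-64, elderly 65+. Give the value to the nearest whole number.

Youth dependency ratio: 26

Youth dependency ratio = 1 243 / 4 828 × 100 = 26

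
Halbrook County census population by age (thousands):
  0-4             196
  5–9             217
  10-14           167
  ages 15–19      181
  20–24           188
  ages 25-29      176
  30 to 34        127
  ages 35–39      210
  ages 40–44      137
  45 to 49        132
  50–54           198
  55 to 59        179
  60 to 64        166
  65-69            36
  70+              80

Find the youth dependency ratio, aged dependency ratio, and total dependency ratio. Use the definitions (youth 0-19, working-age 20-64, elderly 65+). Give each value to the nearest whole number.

Youth dependency ratio: 50
Old-age dependency ratio: 8
Total dependency ratio: 58

0–19: 196 + 217 + 167 + 181 = 761
20–64: 188 + 176 + 127 + 210 + 137 + 132 + 198 + 179 + 166 = 1 513
65+: 36 + 80 = 116
Youth dependency ratio = 761 / 1 513 × 100 = 50
Old-age dependency ratio = 116 / 1 513 × 100 = 8
Total dependency ratio = (761 + 116) / 1 513 × 100 = 877 / 1 513 × 100 = 58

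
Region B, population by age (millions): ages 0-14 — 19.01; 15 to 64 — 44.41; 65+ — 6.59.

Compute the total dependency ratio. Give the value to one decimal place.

Total dependency ratio: 57.6

Total dependency ratio = (19.01 + 6.59) / 44.41 × 100 = 25.60 / 44.41 × 100 = 57.6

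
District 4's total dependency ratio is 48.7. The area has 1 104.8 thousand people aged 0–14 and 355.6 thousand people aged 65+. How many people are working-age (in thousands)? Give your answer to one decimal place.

Working-age: 2 998.8

Total dependency ratio = (youth + elderly) / working-age × 100
48.7 = (1 104.8 + 355.6) / W × 100
⇒ 2 998.8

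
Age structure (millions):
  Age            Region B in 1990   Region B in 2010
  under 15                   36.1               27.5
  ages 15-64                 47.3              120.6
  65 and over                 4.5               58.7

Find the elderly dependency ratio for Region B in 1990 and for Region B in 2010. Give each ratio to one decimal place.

Region B in 1990: 4.5 / 47.3 × 100 = 9.5
Region B in 2010: 58.7 / 120.6 × 100 = 48.7

Region B in 1990: 9.5
Region B in 2010: 48.7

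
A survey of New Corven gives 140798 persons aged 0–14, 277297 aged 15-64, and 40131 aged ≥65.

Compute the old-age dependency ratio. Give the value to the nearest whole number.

Old-age dependency ratio: 14

Old-age dependency ratio = 40131 / 277297 × 100 = 14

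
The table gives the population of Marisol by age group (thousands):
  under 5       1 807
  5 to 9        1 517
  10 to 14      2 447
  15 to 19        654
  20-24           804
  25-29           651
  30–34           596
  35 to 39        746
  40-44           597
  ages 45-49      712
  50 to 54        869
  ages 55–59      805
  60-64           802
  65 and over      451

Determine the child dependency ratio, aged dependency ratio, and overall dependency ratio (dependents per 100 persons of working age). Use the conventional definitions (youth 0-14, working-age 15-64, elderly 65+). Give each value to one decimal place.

Youth dependency ratio: 79.8
Old-age dependency ratio: 6.2
Total dependency ratio: 86.0

0–14: 1 807 + 1 517 + 2 447 = 5 771
15–64: 654 + 804 + 651 + 596 + 746 + 597 + 712 + 869 + 805 + 802 = 7 236
65+: 451
Youth dependency ratio = 5 771 / 7 236 × 100 = 79.8
Old-age dependency ratio = 451 / 7 236 × 100 = 6.2
Total dependency ratio = (5 771 + 451) / 7 236 × 100 = 6 222 / 7 236 × 100 = 86.0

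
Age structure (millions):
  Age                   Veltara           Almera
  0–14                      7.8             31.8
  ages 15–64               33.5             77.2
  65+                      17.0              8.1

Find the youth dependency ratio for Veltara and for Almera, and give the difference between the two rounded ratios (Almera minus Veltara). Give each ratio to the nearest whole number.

Veltara: 23
Almera: 41
Difference: +18

Veltara: 7.8 / 33.5 × 100 = 23
Almera: 31.8 / 77.2 × 100 = 41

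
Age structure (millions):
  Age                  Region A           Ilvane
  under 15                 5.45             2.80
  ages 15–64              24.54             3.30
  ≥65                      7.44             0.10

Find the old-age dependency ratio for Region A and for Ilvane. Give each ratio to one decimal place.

Region A: 7.44 / 24.54 × 100 = 30.3
Ilvane: 0.10 / 3.30 × 100 = 3.0

Region A: 30.3
Ilvane: 3.0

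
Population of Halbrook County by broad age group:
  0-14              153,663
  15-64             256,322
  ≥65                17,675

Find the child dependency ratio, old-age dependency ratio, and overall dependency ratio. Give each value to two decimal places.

Youth dependency ratio = 153,663 / 256,322 × 100 = 59.95
Old-age dependency ratio = 17,675 / 256,322 × 100 = 6.90
Total dependency ratio = (153,663 + 17,675) / 256,322 × 100 = 171,338 / 256,322 × 100 = 66.84

Youth dependency ratio: 59.95
Old-age dependency ratio: 6.90
Total dependency ratio: 66.84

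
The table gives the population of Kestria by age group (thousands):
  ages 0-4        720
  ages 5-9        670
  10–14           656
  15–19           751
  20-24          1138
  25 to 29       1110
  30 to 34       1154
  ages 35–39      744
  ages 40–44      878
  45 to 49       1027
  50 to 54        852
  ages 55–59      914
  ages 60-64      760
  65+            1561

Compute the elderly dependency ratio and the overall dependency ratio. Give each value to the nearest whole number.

Old-age dependency ratio: 17
Total dependency ratio: 39

0–14: 720 + 670 + 656 = 2046
15–64: 751 + 1138 + 1110 + 1154 + 744 + 878 + 1027 + 852 + 914 + 760 = 9328
65+: 1561
Old-age dependency ratio = 1561 / 9328 × 100 = 17
Total dependency ratio = (2046 + 1561) / 9328 × 100 = 3607 / 9328 × 100 = 39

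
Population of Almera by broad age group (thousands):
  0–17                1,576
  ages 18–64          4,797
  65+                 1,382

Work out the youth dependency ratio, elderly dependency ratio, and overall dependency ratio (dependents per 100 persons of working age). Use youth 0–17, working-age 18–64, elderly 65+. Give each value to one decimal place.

Youth dependency ratio: 32.9
Old-age dependency ratio: 28.8
Total dependency ratio: 61.7

Youth dependency ratio = 1,576 / 4,797 × 100 = 32.9
Old-age dependency ratio = 1,382 / 4,797 × 100 = 28.8
Total dependency ratio = (1,576 + 1,382) / 4,797 × 100 = 2,958 / 4,797 × 100 = 61.7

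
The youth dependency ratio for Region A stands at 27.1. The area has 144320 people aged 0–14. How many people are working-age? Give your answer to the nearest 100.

Working-age: 532500

Youth dependency ratio = youth / working-age × 100
27.1 = 144320 / W × 100
⇒ 532500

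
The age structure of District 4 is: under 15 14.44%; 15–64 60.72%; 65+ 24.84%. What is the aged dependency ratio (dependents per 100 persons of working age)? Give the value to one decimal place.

Old-age dependency ratio: 40.9

Old-age dependency ratio = 24.84 / 60.72 × 100 = 40.9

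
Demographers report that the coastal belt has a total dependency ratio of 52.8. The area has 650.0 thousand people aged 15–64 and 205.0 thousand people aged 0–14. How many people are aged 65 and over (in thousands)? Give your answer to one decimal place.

Total dependency ratio = (youth + elderly) / working-age × 100
52.8 = (205.0 + E) / 650.0 × 100
⇒ 138.2

Aged 65 and over: 138.2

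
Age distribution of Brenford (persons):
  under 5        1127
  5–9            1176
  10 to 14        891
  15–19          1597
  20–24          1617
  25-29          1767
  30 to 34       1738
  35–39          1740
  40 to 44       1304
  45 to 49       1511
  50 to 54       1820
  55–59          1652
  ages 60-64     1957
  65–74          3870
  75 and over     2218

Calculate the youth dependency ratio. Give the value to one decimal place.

Youth dependency ratio: 19.1

0–14: 1127 + 1176 + 891 = 3194
15–64: 1597 + 1617 + 1767 + 1738 + 1740 + 1304 + 1511 + 1820 + 1652 + 1957 = 16703
65+: 3870 + 2218 = 6088
Youth dependency ratio = 3194 / 16703 × 100 = 19.1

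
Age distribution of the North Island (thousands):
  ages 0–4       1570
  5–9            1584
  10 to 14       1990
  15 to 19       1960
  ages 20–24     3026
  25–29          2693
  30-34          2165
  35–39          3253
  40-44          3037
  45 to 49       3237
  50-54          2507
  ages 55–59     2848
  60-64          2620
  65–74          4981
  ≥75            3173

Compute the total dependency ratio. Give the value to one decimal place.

Total dependency ratio: 48.6

0–14: 1570 + 1584 + 1990 = 5144
15–64: 1960 + 3026 + 2693 + 2165 + 3253 + 3037 + 3237 + 2507 + 2848 + 2620 = 27346
65+: 4981 + 3173 = 8154
Total dependency ratio = (5144 + 8154) / 27346 × 100 = 13298 / 27346 × 100 = 48.6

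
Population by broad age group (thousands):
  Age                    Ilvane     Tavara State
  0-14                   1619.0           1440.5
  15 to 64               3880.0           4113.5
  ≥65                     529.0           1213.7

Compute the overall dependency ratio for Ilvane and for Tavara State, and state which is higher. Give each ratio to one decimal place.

Ilvane: 55.4
Tavara State: 64.5
Higher: Tavara State

Ilvane: (1619.0 + 529.0) / 3880.0 × 100 = 2148.0 / 3880.0 × 100 = 55.4
Tavara State: (1440.5 + 1213.7) / 4113.5 × 100 = 2654.2 / 4113.5 × 100 = 64.5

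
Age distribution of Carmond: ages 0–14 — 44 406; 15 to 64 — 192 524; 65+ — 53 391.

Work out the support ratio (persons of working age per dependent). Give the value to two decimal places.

Support ratio: 1.97

Support ratio = 192 524 / (44 406 + 53 391) = 192 524 / 97 797 = 1.97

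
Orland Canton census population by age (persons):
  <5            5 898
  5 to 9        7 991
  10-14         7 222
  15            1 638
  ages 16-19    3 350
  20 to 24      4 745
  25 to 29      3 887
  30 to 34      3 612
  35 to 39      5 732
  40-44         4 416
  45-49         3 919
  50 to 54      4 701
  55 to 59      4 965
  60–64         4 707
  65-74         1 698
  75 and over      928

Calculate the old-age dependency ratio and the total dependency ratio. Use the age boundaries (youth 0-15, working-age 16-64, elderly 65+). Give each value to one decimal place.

0–15: 5 898 + 7 991 + 7 222 + 1 638 = 22 749
16–64: 3 350 + 4 745 + 3 887 + 3 612 + 5 732 + 4 416 + 3 919 + 4 701 + 4 965 + 4 707 = 44 034
65+: 1 698 + 928 = 2 626
Old-age dependency ratio = 2 626 / 44 034 × 100 = 6.0
Total dependency ratio = (22 749 + 2 626) / 44 034 × 100 = 25 375 / 44 034 × 100 = 57.6

Old-age dependency ratio: 6.0
Total dependency ratio: 57.6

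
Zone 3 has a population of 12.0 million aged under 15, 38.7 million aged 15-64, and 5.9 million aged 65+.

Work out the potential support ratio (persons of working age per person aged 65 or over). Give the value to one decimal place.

Potential support ratio = 38.7 / 5.9 = 6.6

Potential support ratio: 6.6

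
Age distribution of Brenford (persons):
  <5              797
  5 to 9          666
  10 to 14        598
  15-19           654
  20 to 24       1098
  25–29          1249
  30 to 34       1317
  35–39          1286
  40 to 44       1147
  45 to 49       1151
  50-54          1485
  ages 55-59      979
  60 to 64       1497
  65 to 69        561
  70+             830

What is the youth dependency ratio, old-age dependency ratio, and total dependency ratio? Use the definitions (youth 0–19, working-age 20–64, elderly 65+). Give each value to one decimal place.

Youth dependency ratio: 24.2
Old-age dependency ratio: 12.4
Total dependency ratio: 36.6

0–19: 797 + 666 + 598 + 654 = 2715
20–64: 1098 + 1249 + 1317 + 1286 + 1147 + 1151 + 1485 + 979 + 1497 = 11209
65+: 561 + 830 = 1391
Youth dependency ratio = 2715 / 11209 × 100 = 24.2
Old-age dependency ratio = 1391 / 11209 × 100 = 12.4
Total dependency ratio = (2715 + 1391) / 11209 × 100 = 4106 / 11209 × 100 = 36.6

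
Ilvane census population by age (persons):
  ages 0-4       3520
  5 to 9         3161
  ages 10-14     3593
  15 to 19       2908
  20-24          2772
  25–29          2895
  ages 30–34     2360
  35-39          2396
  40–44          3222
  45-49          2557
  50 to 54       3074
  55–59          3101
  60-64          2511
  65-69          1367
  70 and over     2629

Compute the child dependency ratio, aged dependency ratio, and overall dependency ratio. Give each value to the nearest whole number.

0–14: 3520 + 3161 + 3593 = 10274
15–64: 2908 + 2772 + 2895 + 2360 + 2396 + 3222 + 2557 + 3074 + 3101 + 2511 = 27796
65+: 1367 + 2629 = 3996
Youth dependency ratio = 10274 / 27796 × 100 = 37
Old-age dependency ratio = 3996 / 27796 × 100 = 14
Total dependency ratio = (10274 + 3996) / 27796 × 100 = 14270 / 27796 × 100 = 51

Youth dependency ratio: 37
Old-age dependency ratio: 14
Total dependency ratio: 51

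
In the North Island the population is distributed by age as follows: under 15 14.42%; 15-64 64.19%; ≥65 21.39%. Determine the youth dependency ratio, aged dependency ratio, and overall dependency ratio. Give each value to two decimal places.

Youth dependency ratio: 22.46
Old-age dependency ratio: 33.32
Total dependency ratio: 55.79

Youth dependency ratio = 14.42 / 64.19 × 100 = 22.46
Old-age dependency ratio = 21.39 / 64.19 × 100 = 33.32
Total dependency ratio = (14.42 + 21.39) / 64.19 × 100 = 35.81 / 64.19 × 100 = 55.79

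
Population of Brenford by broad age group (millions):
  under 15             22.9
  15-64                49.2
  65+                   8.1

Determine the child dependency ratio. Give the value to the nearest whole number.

Youth dependency ratio = 22.9 / 49.2 × 100 = 47

Youth dependency ratio: 47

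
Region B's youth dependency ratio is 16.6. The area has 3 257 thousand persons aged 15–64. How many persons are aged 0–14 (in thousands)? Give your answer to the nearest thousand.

Youth dependency ratio = youth / working-age × 100
16.6 = Y / 3 257 × 100
⇒ 541

Aged 0–14: 541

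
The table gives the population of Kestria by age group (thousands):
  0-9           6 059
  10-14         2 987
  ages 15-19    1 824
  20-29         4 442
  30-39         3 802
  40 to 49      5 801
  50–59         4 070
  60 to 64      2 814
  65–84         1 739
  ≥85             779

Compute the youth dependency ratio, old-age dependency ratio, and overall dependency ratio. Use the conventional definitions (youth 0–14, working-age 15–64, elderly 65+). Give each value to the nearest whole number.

Youth dependency ratio: 40
Old-age dependency ratio: 11
Total dependency ratio: 51

0–14: 6 059 + 2 987 = 9 046
15–64: 1 824 + 4 442 + 3 802 + 5 801 + 4 070 + 2 814 = 22 753
65+: 1 739 + 779 = 2 518
Youth dependency ratio = 9 046 / 22 753 × 100 = 40
Old-age dependency ratio = 2 518 / 22 753 × 100 = 11
Total dependency ratio = (9 046 + 2 518) / 22 753 × 100 = 11 564 / 22 753 × 100 = 51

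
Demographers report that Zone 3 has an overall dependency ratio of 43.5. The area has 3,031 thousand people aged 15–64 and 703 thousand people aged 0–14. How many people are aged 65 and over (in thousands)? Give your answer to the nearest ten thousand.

Aged 65 and over: 620

Total dependency ratio = (youth + elderly) / working-age × 100
43.5 = (703 + E) / 3,031 × 100
⇒ 620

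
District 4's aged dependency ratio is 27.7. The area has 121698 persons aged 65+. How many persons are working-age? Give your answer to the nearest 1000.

Old-age dependency ratio = elderly / working-age × 100
27.7 = 121698 / W × 100
⇒ 439000

Working-age: 439000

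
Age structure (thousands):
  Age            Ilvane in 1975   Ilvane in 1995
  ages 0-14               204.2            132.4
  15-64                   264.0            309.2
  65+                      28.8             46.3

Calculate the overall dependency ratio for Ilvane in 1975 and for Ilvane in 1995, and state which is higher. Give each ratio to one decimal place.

Ilvane in 1975: 88.3
Ilvane in 1995: 57.8
Higher: Ilvane in 1975

Ilvane in 1975: (204.2 + 28.8) / 264.0 × 100 = 233.0 / 264.0 × 100 = 88.3
Ilvane in 1995: (132.4 + 46.3) / 309.2 × 100 = 178.7 / 309.2 × 100 = 57.8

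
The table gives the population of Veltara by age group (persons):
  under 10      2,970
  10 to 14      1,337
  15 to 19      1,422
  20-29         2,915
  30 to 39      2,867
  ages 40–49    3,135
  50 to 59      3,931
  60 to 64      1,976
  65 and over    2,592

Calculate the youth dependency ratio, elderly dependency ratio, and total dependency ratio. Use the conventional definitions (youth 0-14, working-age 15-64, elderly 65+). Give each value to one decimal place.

0–14: 2,970 + 1,337 = 4,307
15–64: 1,422 + 2,915 + 2,867 + 3,135 + 3,931 + 1,976 = 16,246
65+: 2,592
Youth dependency ratio = 4,307 / 16,246 × 100 = 26.5
Old-age dependency ratio = 2,592 / 16,246 × 100 = 16.0
Total dependency ratio = (4,307 + 2,592) / 16,246 × 100 = 6,899 / 16,246 × 100 = 42.5

Youth dependency ratio: 26.5
Old-age dependency ratio: 16.0
Total dependency ratio: 42.5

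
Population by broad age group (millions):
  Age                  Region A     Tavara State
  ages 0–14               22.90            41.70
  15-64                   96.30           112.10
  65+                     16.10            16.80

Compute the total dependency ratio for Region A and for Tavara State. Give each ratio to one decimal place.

Region A: 40.5
Tavara State: 52.2

Region A: (22.90 + 16.10) / 96.30 × 100 = 39.00 / 96.30 × 100 = 40.5
Tavara State: (41.70 + 16.80) / 112.10 × 100 = 58.50 / 112.10 × 100 = 52.2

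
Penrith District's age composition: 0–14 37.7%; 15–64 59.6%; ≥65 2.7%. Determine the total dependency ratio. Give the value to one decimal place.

Total dependency ratio = (37.7 + 2.7) / 59.6 × 100 = 40.4 / 59.6 × 100 = 67.8

Total dependency ratio: 67.8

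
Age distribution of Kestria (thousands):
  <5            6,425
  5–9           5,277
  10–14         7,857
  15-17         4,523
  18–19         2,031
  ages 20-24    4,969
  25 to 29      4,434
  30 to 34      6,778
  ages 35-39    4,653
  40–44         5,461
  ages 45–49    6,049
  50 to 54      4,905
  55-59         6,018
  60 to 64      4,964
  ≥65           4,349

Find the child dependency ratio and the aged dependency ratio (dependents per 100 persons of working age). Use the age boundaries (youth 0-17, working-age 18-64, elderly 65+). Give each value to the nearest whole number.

0–17: 6,425 + 5,277 + 7,857 + 4,523 = 24,082
18–64: 2,031 + 4,969 + 4,434 + 6,778 + 4,653 + 5,461 + 6,049 + 4,905 + 6,018 + 4,964 = 50,262
65+: 4,349
Youth dependency ratio = 24,082 / 50,262 × 100 = 48
Old-age dependency ratio = 4,349 / 50,262 × 100 = 9

Youth dependency ratio: 48
Old-age dependency ratio: 9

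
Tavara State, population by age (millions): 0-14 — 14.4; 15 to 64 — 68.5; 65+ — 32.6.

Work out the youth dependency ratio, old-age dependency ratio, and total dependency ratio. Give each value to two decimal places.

Youth dependency ratio: 21.02
Old-age dependency ratio: 47.59
Total dependency ratio: 68.61

Youth dependency ratio = 14.4 / 68.5 × 100 = 21.02
Old-age dependency ratio = 32.6 / 68.5 × 100 = 47.59
Total dependency ratio = (14.4 + 32.6) / 68.5 × 100 = 47.0 / 68.5 × 100 = 68.61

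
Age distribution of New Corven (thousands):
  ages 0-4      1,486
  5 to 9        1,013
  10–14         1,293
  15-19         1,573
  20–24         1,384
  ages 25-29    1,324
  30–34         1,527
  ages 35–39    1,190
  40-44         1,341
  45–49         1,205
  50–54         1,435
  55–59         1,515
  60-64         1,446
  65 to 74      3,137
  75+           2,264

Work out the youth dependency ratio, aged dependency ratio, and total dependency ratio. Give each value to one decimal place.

0–14: 1,486 + 1,013 + 1,293 = 3,792
15–64: 1,573 + 1,384 + 1,324 + 1,527 + 1,190 + 1,341 + 1,205 + 1,435 + 1,515 + 1,446 = 13,940
65+: 3,137 + 2,264 = 5,401
Youth dependency ratio = 3,792 / 13,940 × 100 = 27.2
Old-age dependency ratio = 5,401 / 13,940 × 100 = 38.7
Total dependency ratio = (3,792 + 5,401) / 13,940 × 100 = 9,193 / 13,940 × 100 = 65.9

Youth dependency ratio: 27.2
Old-age dependency ratio: 38.7
Total dependency ratio: 65.9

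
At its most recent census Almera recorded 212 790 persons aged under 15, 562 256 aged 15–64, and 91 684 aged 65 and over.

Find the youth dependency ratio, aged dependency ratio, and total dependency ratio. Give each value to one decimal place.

Youth dependency ratio = 212 790 / 562 256 × 100 = 37.8
Old-age dependency ratio = 91 684 / 562 256 × 100 = 16.3
Total dependency ratio = (212 790 + 91 684) / 562 256 × 100 = 304 474 / 562 256 × 100 = 54.2

Youth dependency ratio: 37.8
Old-age dependency ratio: 16.3
Total dependency ratio: 54.2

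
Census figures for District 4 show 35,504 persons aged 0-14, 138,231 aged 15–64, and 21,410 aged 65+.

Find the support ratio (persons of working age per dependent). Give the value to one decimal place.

Support ratio = 138,231 / (35,504 + 21,410) = 138,231 / 56,914 = 2.4

Support ratio: 2.4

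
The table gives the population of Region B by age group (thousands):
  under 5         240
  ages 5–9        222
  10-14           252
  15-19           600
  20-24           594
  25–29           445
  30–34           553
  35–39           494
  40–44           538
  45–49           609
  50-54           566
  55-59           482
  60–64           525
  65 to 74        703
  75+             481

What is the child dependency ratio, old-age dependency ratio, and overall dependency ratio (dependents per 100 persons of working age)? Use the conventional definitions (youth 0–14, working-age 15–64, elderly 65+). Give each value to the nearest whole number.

Youth dependency ratio: 13
Old-age dependency ratio: 22
Total dependency ratio: 35

0–14: 240 + 222 + 252 = 714
15–64: 600 + 594 + 445 + 553 + 494 + 538 + 609 + 566 + 482 + 525 = 5406
65+: 703 + 481 = 1184
Youth dependency ratio = 714 / 5406 × 100 = 13
Old-age dependency ratio = 1184 / 5406 × 100 = 22
Total dependency ratio = (714 + 1184) / 5406 × 100 = 1898 / 5406 × 100 = 35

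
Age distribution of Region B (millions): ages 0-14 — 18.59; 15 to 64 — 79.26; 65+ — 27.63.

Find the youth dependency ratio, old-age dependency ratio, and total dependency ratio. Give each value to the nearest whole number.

Youth dependency ratio: 23
Old-age dependency ratio: 35
Total dependency ratio: 58

Youth dependency ratio = 18.59 / 79.26 × 100 = 23
Old-age dependency ratio = 27.63 / 79.26 × 100 = 35
Total dependency ratio = (18.59 + 27.63) / 79.26 × 100 = 46.22 / 79.26 × 100 = 58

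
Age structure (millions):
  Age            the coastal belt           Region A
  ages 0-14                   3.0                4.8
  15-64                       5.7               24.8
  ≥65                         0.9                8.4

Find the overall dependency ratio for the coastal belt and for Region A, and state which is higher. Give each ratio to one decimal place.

the coastal belt: (3.0 + 0.9) / 5.7 × 100 = 3.9 / 5.7 × 100 = 68.4
Region A: (4.8 + 8.4) / 24.8 × 100 = 13.2 / 24.8 × 100 = 53.2

the coastal belt: 68.4
Region A: 53.2
Higher: the coastal belt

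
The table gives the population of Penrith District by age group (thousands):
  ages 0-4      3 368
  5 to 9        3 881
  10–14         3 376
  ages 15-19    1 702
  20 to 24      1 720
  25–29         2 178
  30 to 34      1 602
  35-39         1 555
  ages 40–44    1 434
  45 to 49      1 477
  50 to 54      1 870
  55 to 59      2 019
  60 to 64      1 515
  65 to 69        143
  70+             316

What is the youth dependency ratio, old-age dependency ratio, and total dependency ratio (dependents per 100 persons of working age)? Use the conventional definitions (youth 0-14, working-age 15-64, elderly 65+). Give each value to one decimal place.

0–14: 3 368 + 3 881 + 3 376 = 10 625
15–64: 1 702 + 1 720 + 2 178 + 1 602 + 1 555 + 1 434 + 1 477 + 1 870 + 2 019 + 1 515 = 17 072
65+: 143 + 316 = 459
Youth dependency ratio = 10 625 / 17 072 × 100 = 62.2
Old-age dependency ratio = 459 / 17 072 × 100 = 2.7
Total dependency ratio = (10 625 + 459) / 17 072 × 100 = 11 084 / 17 072 × 100 = 64.9

Youth dependency ratio: 62.2
Old-age dependency ratio: 2.7
Total dependency ratio: 64.9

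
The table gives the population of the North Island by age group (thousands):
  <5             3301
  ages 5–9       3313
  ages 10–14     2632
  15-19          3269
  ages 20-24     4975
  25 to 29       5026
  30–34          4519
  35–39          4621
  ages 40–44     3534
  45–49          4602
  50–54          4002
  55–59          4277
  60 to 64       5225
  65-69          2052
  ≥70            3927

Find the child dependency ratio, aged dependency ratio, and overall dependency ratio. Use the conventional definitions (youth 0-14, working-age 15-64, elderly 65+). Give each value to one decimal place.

0–14: 3301 + 3313 + 2632 = 9246
15–64: 3269 + 4975 + 5026 + 4519 + 4621 + 3534 + 4602 + 4002 + 4277 + 5225 = 44050
65+: 2052 + 3927 = 5979
Youth dependency ratio = 9246 / 44050 × 100 = 21.0
Old-age dependency ratio = 5979 / 44050 × 100 = 13.6
Total dependency ratio = (9246 + 5979) / 44050 × 100 = 15225 / 44050 × 100 = 34.6

Youth dependency ratio: 21.0
Old-age dependency ratio: 13.6
Total dependency ratio: 34.6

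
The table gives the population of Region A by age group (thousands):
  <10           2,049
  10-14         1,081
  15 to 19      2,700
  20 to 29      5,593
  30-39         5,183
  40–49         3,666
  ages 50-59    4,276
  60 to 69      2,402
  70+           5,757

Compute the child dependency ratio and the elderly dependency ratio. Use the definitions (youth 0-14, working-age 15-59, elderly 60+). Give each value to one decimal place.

Youth dependency ratio: 14.6
Old-age dependency ratio: 38.1

0–14: 2,049 + 1,081 = 3,130
15–59: 2,700 + 5,593 + 5,183 + 3,666 + 4,276 = 21,418
60+: 2,402 + 5,757 = 8,159
Youth dependency ratio = 3,130 / 21,418 × 100 = 14.6
Old-age dependency ratio = 8,159 / 21,418 × 100 = 38.1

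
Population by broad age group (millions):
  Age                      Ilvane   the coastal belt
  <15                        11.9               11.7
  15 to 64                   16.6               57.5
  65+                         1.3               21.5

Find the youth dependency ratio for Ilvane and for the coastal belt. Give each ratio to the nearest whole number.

Ilvane: 72
the coastal belt: 20

Ilvane: 11.9 / 16.6 × 100 = 72
the coastal belt: 11.7 / 57.5 × 100 = 20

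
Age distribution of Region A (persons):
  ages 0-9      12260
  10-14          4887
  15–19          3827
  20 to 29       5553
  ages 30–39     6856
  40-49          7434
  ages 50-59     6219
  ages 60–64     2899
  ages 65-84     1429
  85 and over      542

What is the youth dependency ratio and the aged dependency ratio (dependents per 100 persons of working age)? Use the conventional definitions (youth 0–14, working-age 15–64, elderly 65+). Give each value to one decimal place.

Youth dependency ratio: 52.3
Old-age dependency ratio: 6.0

0–14: 12260 + 4887 = 17147
15–64: 3827 + 5553 + 6856 + 7434 + 6219 + 2899 = 32788
65+: 1429 + 542 = 1971
Youth dependency ratio = 17147 / 32788 × 100 = 52.3
Old-age dependency ratio = 1971 / 32788 × 100 = 6.0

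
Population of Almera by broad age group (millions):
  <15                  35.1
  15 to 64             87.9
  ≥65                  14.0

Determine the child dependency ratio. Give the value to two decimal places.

Youth dependency ratio: 39.93

Youth dependency ratio = 35.1 / 87.9 × 100 = 39.93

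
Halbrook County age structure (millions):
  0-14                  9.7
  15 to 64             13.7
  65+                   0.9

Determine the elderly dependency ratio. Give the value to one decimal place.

Old-age dependency ratio = 0.9 / 13.7 × 100 = 6.6

Old-age dependency ratio: 6.6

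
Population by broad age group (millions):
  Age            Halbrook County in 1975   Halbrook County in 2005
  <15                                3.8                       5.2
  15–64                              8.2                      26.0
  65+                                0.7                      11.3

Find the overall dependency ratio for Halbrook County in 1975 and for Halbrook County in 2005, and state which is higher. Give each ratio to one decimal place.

Halbrook County in 1975: 54.9
Halbrook County in 2005: 63.5
Higher: Halbrook County in 2005

Halbrook County in 1975: (3.8 + 0.7) / 8.2 × 100 = 4.5 / 8.2 × 100 = 54.9
Halbrook County in 2005: (5.2 + 11.3) / 26.0 × 100 = 16.5 / 26.0 × 100 = 63.5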